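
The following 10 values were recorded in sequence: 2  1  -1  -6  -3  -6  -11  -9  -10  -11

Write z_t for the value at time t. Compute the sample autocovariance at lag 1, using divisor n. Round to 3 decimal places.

Mean z̄ = (2 + 1 − 1 − 6 − 3 − 6 − 11 − 9 − 10 − 11)/10 = -5.4000
Σ_{t=1}^{9}(z_t−z̄)(z_{t+1}−z̄) = 135.8400
γ_1 = 135.8400 / 10 = 13.584

13.584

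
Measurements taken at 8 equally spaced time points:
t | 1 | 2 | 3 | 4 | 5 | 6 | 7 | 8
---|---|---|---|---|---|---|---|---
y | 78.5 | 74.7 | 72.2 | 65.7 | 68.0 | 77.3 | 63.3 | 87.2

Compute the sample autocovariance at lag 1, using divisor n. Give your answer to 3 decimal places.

-18.083

Mean ȳ = (78.5 + 74.7 + 72.2 + 65.7 + 68.0 + 77.3 + 63.3 + 87.2)/8 = 73.3625
Σ_{t=1}^{7}(y_t−ȳ)(y_{t+1}−ȳ) = -144.6614
γ_1 = -144.6614 / 8 = -18.083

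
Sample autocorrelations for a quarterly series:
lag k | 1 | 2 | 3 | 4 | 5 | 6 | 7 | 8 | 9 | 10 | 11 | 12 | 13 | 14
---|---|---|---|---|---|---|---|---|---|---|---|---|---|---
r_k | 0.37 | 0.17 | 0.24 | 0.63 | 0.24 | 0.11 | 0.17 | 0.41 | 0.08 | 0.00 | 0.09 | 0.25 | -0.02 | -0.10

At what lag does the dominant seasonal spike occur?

The largest autocorrelation is r_4 = 0.63, with a weaker echo at lag 8 (0.41); the remaining lags stay at or below 0.37. The elevated value at lag 1 (0.37), dropping to 0.17 at lag 2, reflects decaying short-term dependence rather than seasonality.
The dominant spike at lag 4 indicates a seasonal period of 4.

4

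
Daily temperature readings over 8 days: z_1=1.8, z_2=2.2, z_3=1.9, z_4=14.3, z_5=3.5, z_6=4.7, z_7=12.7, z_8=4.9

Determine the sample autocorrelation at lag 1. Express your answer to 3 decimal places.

-0.206

Mean z̄ = (1.8 + 2.2 + 1.9 + 14.3 + 3.5 + 4.7 + 12.7 + 4.9)/8 = 5.7500
Deviations from mean: -3.9500, -3.5500, -3.8500, 8.5500, -2.2500, -1.0500, 6.9500, -0.8500
Σ(z_t−z̄)(z_{t+1}−z̄) = (14.0225) + (13.6675) + (-32.9175) + (-19.2375) + (2.3625) + (-7.2975) + (-5.9075) = -35.3075
Denominator Σ(z_t−z̄)² = 171.3200
r_1 = -35.3075 / 171.3200 = -0.206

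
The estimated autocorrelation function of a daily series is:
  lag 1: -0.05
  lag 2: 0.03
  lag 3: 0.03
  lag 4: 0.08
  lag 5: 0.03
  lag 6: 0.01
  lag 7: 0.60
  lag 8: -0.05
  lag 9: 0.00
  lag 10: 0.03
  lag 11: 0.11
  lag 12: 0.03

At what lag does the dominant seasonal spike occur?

The largest autocorrelation is r_7 = 0.60; the remaining lags stay at or below 0.11.
The dominant spike at lag 7 indicates a seasonal period of 7.

7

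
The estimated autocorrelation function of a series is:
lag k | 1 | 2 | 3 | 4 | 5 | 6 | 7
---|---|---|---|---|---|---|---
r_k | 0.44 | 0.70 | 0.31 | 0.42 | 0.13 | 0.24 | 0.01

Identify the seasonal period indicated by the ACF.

2

The largest autocorrelation is r_2 = 0.70; the remaining lags stay at or below 0.44.
The dominant spike at lag 2 indicates a seasonal period of 2.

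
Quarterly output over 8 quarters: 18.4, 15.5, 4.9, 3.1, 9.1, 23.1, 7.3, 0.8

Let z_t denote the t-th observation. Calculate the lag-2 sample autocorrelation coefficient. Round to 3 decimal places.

-0.650

Mean z̄ = (18.4 + 15.5 + 4.9 + 3.1 + 9.1 + 23.1 + 7.3 + 0.8)/8 = 10.2750
Σ(z_t−z̄)(z_{t+2}−z̄) = (-43.6719) + (-37.4894) + (6.3156) + (-92.0194) + (3.4956) + (-121.5169) = -284.8863
Denominator Σ(z_t−z̄)² = 438.1750
r_2 = -284.8863 / 438.1750 = -0.650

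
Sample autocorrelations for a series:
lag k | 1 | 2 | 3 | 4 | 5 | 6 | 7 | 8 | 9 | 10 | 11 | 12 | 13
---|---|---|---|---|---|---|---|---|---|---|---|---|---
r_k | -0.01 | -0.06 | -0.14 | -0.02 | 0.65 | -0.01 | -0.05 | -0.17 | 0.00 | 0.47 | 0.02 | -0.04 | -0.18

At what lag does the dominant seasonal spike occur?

5

The largest autocorrelation is r_5 = 0.65, with a weaker echo at lag 10 (0.47); the remaining lags stay at or below 0.02.
The dominant spike at lag 5 indicates a seasonal period of 5.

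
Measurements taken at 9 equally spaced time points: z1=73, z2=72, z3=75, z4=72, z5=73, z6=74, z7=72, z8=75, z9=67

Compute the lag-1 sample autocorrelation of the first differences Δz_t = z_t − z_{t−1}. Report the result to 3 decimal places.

-0.474

First differences Δz: -1, 3, -3, 1, 1, -2, 3, -8
Mean of differences = -0.7500
Numerator Σ(Δz_t−Δz̄)(Δz_{t+1}−Δz̄) = -44.3125
Denominator Σ(Δz_t−Δz̄)² = 93.5000
r_1(Δz) = -44.3125 / 93.5000 = -0.474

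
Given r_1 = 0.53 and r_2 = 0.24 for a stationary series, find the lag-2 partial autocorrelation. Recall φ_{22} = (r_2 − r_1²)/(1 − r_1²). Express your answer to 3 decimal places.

-0.057

φ_{22} = (r_2 − r_1²) / (1 − r_1²)
r_1² = (0.53)² = 0.2809
Numerator = 0.24 − 0.2809 = -0.0409; denominator = 1 − 0.2809 = 0.7191
φ_{22} = -0.0409 / 0.7191 = -0.057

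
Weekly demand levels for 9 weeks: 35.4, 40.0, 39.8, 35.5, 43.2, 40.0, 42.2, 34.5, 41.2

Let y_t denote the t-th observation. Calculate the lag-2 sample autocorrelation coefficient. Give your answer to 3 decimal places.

Mean ȳ = (35.4 + 40.0 + 39.8 + 35.5 + 43.2 + 40.0 + 42.2 + 34.5 + 41.2)/9 = 39.0889
Σ(y_t−ȳ)(y_{t+2}−ȳ) = (-2.6232) + (-3.2699) + (2.9235) + (-3.2699) + (12.7901) + (-4.1810) + (6.5679) = 8.9375
Denominator Σ(y_t−ȳ)² = 80.7489
r_2 = 8.9375 / 80.7489 = 0.111

0.111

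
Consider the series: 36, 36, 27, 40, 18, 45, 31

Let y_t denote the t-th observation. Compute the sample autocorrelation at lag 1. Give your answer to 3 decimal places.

Mean ȳ = (36 + 36 + 27 + 40 + 18 + 45 + 31)/7 = 33.2857
Σ(y_t−ȳ)(y_{t+1}−ȳ) = (7.3673) + (-17.0612) + (-42.2041) + (-102.6327) + (-179.0612) + (-26.7755) = -360.3673
Denominator Σ(y_t−ȳ)² = 475.4286
r_1 = -360.3673 / 475.4286 = -0.758

-0.758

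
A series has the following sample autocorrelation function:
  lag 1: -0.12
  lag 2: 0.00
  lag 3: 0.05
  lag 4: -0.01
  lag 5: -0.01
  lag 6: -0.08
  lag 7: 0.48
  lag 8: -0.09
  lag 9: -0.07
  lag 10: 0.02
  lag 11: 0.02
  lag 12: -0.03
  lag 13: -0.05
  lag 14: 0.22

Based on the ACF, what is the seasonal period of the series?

7

The largest autocorrelation is r_7 = 0.48, with a weaker echo at lag 14 (0.22); the remaining lags stay at or below 0.05.
The dominant spike at lag 7 indicates a seasonal period of 7.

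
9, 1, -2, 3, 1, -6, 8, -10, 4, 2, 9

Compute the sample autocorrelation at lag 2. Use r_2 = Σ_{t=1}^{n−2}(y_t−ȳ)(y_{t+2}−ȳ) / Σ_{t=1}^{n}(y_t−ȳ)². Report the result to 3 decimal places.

Mean ȳ = (9 + 1 − 2 + 3 + 1 − 6 + 8 − 10 + 4 + 2 + 9)/11 = 1.7273
Numerator Σ_{t=1}^{9}(y_t−ȳ)(y_{t+2}−ȳ) = 78.4876
Denominator Σ(y_t−ȳ)² = 364.1818
r_2 = 78.4876 / 364.1818 = 0.216

0.216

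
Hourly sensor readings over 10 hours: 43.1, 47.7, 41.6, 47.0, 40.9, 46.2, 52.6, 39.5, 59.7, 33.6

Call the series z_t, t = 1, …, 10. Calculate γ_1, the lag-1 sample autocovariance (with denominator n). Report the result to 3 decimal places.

Mean z̄ = (43.1 + 47.7 + 41.6 + 47.0 + 40.9 + 46.2 + 52.6 + 39.5 + 59.7 + 33.6)/10 = 45.1900
Σ_{t=1}^{9}(z_t−z̄)(z_{t+1}−z̄) = -318.2641
γ_1 = -318.2641 / 10 = -31.826

-31.826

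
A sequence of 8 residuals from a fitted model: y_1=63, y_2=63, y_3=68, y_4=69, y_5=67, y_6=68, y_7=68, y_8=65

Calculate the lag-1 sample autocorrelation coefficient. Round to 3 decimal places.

0.332

Mean ȳ = (63 + 63 + 68 + 69 + 67 + 68 + 68 + 65)/8 = 66.3750
Numerator Σ_{t=1}^{7}(y_t−ȳ)(y_{t+1}−ȳ) = 13.2344
Denominator Σ(y_t−ȳ)² = 39.8750
r_1 = 13.2344 / 39.8750 = 0.332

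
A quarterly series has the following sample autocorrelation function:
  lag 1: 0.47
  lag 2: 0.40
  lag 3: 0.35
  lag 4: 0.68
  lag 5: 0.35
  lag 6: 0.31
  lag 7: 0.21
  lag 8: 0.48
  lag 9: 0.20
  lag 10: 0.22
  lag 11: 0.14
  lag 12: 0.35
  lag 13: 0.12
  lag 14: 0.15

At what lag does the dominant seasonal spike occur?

The largest autocorrelation is r_4 = 0.68, with a weaker echo at lag 8 (0.48); the remaining lags stay at or below 0.47. The elevated value at lag 1 (0.47), dropping to 0.40 at lag 2, reflects decaying short-term dependence rather than seasonality.
The dominant spike at lag 4 indicates a seasonal period of 4.

4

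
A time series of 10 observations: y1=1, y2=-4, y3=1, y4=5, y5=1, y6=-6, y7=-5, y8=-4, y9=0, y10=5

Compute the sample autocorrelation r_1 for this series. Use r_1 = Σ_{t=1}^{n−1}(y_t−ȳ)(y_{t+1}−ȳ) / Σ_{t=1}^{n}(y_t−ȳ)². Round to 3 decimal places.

Mean ȳ = (1 − 4 + 1 + 5 + 1 − 6 − 5 − 4 + 0 + 5)/10 = -0.6000
Numerator Σ_{t=1}^{9}(y_t−ȳ)(y_{t+1}−ȳ) = 38.4400
Denominator Σ(y_t−ȳ)² = 142.4000
r_1 = 38.4400 / 142.4000 = 0.270

0.270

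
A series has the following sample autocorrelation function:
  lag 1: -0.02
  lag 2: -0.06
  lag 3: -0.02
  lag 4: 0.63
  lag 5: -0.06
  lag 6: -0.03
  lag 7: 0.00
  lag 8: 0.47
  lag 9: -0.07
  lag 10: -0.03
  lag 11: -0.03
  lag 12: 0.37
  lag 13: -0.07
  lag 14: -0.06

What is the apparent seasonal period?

The largest autocorrelation is r_4 = 0.63, with weaker echoes at lags 8 (0.47) and 12 (0.37); the remaining lags stay at or below 0.00.
The dominant spike at lag 4 indicates a seasonal period of 4.

4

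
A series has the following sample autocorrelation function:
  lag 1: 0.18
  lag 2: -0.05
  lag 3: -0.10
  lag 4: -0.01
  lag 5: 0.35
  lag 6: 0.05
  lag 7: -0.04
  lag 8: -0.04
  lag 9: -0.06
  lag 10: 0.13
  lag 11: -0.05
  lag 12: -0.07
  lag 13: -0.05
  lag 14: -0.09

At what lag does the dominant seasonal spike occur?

5

The largest autocorrelation is r_5 = 0.35; the remaining lags stay at or below 0.18.
The dominant spike at lag 5 indicates a seasonal period of 5.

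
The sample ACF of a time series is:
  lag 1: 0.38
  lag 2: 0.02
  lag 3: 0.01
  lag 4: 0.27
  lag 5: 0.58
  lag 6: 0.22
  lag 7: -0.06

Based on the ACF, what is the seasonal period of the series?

The largest autocorrelation is r_5 = 0.58; the remaining lags stay at or below 0.38. The elevated value at lag 1 (0.38), dropping to 0.02 at lag 2, reflects decaying short-term dependence rather than seasonality.
The dominant spike at lag 5 indicates a seasonal period of 5.

5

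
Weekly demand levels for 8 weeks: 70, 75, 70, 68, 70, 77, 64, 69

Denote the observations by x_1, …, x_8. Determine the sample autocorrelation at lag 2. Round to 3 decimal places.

Mean x̄ = (70 + 75 + 70 + 68 + 70 + 77 + 64 + 69)/8 = 70.3750
Deviations from mean: -0.3750, 4.6250, -0.3750, -2.3750, -0.3750, 6.6250, -6.3750, -1.3750
Σ(x_t−x̄)(x_{t+2}−x̄) = (0.1406) + (-10.9844) + (0.1406) + (-15.7344) + (2.3906) + (-9.1094) = -33.1563
Denominator Σ(x_t−x̄)² = 113.8750
r_2 = -33.1563 / 113.8750 = -0.291

-0.291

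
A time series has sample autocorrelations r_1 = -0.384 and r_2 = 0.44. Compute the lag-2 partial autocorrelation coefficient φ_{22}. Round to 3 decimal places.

0.343

φ_{22} = (r_2 − r_1²) / (1 − r_1²)
r_1² = (-0.384)² = 0.147456
Numerator = 0.44 − 0.1475 = 0.2925; denominator = 1 − 0.1475 = 0.8525
φ_{22} = 0.2925 / 0.8525 = 0.343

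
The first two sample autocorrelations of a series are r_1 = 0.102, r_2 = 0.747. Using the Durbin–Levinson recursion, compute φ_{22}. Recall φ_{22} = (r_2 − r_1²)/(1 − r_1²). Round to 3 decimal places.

0.744

φ_{22} = (r_2 − r_1²) / (1 − r_1²)
r_1² = (0.102)² = 0.010404
Numerator = 0.747 − 0.0104 = 0.7366; denominator = 1 − 0.0104 = 0.9896
φ_{22} = 0.7366 / 0.9896 = 0.744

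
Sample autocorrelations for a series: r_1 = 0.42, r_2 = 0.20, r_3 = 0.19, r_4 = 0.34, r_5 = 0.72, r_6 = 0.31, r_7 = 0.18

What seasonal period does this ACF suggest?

5

The largest autocorrelation is r_5 = 0.72; the remaining lags stay at or below 0.42. The elevated value at lag 1 (0.42), dropping to 0.20 at lag 2, reflects decaying short-term dependence rather than seasonality.
The dominant spike at lag 5 indicates a seasonal period of 5.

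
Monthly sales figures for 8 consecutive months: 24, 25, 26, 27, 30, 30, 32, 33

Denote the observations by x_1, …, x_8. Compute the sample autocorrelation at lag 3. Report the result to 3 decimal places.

Mean x̄ = (24 + 25 + 26 + 27 + 30 + 30 + 32 + 33)/8 = 28.3750
Σ(x_t−x̄)(x_{t+3}−x̄) = (6.0156) + (-5.4844) + (-3.8594) + (-4.9844) + (7.5156) = -0.7969
Denominator Σ(x_t−x̄)² = 77.8750
r_3 = -0.7969 / 77.8750 = -0.010

-0.010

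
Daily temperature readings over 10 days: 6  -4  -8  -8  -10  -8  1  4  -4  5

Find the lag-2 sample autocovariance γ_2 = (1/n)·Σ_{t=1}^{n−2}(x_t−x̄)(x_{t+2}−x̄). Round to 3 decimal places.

1.308

Mean x̄ = (6 − 4 − 8 − 8 − 10 − 8 + 1 + 4 − 4 + 5)/10 = -2.6000
Σ_{t=1}^{8}(x_t−x̄)(x_{t+2}−x̄) = 13.0800
γ_2 = 13.0800 / 10 = 1.308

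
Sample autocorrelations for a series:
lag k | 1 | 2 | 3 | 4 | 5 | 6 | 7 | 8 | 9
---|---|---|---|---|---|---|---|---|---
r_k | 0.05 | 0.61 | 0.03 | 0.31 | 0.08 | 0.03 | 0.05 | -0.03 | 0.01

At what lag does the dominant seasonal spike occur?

The largest autocorrelation is r_2 = 0.61, with a weaker echo at lag 4 (0.31); the remaining lags stay at or below 0.08.
The dominant spike at lag 2 indicates a seasonal period of 2.

2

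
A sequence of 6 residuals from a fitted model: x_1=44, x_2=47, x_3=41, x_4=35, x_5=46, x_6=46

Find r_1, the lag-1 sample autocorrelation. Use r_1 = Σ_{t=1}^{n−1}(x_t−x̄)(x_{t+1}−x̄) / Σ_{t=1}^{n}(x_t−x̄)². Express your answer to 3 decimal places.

-0.025

Mean x̄ = (44 + 47 + 41 + 35 + 46 + 46)/6 = 43.1667
Numerator Σ_{t=1}^{5}(x_t−x̄)(x_{t+1}−x̄) = -2.5278
Denominator Σ(x_t−x̄)² = 102.8333
r_1 = -2.5278 / 102.8333 = -0.025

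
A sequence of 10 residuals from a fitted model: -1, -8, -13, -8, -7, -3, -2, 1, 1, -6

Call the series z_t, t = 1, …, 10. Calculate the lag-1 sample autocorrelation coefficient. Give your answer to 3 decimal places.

0.491

Mean z̄ = (-1 − 8 − 13 − 8 − 7 − 3 − 2 + 1 + 1 − 6)/10 = -4.6000
Numerator Σ_{t=1}^{9}(z_t−z̄)(z_{t+1}−z̄) = 91.4400
Denominator Σ(z_t−z̄)² = 186.4000
r_1 = 91.4400 / 186.4000 = 0.491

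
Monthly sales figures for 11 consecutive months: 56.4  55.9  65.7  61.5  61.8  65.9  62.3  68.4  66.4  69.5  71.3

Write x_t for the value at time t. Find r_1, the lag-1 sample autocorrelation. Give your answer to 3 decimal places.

Mean x̄ = (56.4 + 55.9 + 65.7 + 61.5 + 61.8 + 65.9 + 62.3 + 68.4 + 66.4 + 69.5 + 71.3)/11 = 64.1000
Numerator Σ_{t=1}^{10}(x_t−x̄)(x_{t+1}−x̄) = 97.9100
Denominator Σ(x_t−x̄)² = 252.4000
r_1 = 97.9100 / 252.4000 = 0.388

0.388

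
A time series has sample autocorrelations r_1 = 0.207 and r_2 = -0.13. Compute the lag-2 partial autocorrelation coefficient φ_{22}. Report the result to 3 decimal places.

φ_{22} = (r_2 − r_1²) / (1 − r_1²)
r_1² = (0.207)² = 0.042849
Numerator = -0.13 − 0.0428 = -0.1728; denominator = 1 − 0.0428 = 0.9572
φ_{22} = -0.1728 / 0.9572 = -0.181

-0.181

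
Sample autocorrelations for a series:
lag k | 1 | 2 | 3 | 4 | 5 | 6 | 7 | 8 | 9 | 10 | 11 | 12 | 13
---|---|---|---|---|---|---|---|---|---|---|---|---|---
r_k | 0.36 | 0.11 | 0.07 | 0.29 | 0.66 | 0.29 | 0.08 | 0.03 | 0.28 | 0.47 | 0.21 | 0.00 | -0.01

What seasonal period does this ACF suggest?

The largest autocorrelation is r_5 = 0.66, with a weaker echo at lag 10 (0.47); the remaining lags stay at or below 0.36. The elevated value at lag 1 (0.36), dropping to 0.11 at lag 2, reflects decaying short-term dependence rather than seasonality.
The dominant spike at lag 5 indicates a seasonal period of 5.

5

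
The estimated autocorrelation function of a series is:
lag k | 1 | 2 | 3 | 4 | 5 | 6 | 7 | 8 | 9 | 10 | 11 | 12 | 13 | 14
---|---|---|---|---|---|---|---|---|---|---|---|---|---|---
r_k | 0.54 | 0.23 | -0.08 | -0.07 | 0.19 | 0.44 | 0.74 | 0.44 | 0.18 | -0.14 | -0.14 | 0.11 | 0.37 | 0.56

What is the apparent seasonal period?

The largest autocorrelation is r_7 = 0.74, with a weaker echo at lag 14 (0.56); the remaining lags stay at or below 0.54. The elevated value at lag 1 (0.54), dropping to 0.23 at lag 2, reflects decaying short-term dependence rather than seasonality.
The dominant spike at lag 7 indicates a seasonal period of 7.

7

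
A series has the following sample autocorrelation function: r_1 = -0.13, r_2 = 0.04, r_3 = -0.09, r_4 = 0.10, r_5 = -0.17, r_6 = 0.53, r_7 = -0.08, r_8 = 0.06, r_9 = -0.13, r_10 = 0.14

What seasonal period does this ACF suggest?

The largest autocorrelation is r_6 = 0.53; the remaining lags stay at or below 0.14.
The dominant spike at lag 6 indicates a seasonal period of 6.

6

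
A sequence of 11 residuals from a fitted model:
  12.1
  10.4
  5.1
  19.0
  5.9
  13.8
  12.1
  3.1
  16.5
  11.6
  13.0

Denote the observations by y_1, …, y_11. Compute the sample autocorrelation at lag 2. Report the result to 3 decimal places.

0.112

Mean ȳ = (12.1 + 10.4 + 5.1 + 19.0 + 5.9 + 13.8 + 12.1 + 3.1 + 16.5 + 11.6 + 13.0)/11 = 11.1455
Numerator Σ_{t=1}^{9}(y_t−ȳ)(y_{t+2}−ȳ) = 25.9559
Denominator Σ(y_t−ȳ)² = 232.2273
r_2 = 25.9559 / 232.2273 = 0.112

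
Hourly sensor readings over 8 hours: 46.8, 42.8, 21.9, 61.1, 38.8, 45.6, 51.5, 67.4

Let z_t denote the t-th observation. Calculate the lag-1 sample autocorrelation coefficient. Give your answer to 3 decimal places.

-0.197

Mean z̄ = (46.8 + 42.8 + 21.9 + 61.1 + 38.8 + 45.6 + 51.5 + 67.4)/8 = 46.9875
Deviations from mean: -0.1875, -4.1875, -25.0875, 14.1125, -8.1875, -1.3875, 4.5125, 20.4125
Numerator Σ_{t=1}^{7}(z_t−z̄)(z_{t+1}−z̄) = -266.5439
Denominator Σ(z_t−z̄)² = 1352.1088
r_1 = -266.5439 / 1352.1088 = -0.197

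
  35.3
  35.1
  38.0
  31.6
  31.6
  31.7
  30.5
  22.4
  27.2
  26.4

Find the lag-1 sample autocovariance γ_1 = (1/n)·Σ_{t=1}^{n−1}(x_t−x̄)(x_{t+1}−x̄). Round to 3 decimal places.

10.542

Mean x̄ = (35.3 + 35.1 + 38.0 + 31.6 + 31.6 + 31.7 + 30.5 + 22.4 + 27.2 + 26.4)/10 = 30.9800
Σ_{t=1}^{9}(x_t−x̄)(x_{t+1}−x̄) = 105.4216
γ_1 = 105.4216 / 10 = 10.542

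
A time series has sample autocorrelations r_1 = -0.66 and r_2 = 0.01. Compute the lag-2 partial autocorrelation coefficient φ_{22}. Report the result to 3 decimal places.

φ_{22} = (r_2 − r_1²) / (1 − r_1²)
r_1² = (-0.66)² = 0.4356
Numerator = 0.01 − 0.4356 = -0.4256; denominator = 1 − 0.4356 = 0.5644
φ_{22} = -0.4256 / 0.5644 = -0.754

-0.754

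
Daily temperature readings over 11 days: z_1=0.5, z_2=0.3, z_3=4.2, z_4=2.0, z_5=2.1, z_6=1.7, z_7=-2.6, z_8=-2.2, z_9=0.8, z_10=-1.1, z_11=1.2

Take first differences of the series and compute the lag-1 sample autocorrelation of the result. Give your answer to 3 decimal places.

First differences Δz: -0.2, 3.9, -2.2, 0.1, -0.4, -4.3, 0.4, 3.0, -1.9, 2.3
Mean of differences = 0.0700
Numerator Σ(Δz_t−Δz̄)(Δz_{t+1}−Δz̄) = -18.3969
Denominator Σ(Δz_t−Δz̄)² = 56.7610
r_1(Δz) = -18.3969 / 56.7610 = -0.324

-0.324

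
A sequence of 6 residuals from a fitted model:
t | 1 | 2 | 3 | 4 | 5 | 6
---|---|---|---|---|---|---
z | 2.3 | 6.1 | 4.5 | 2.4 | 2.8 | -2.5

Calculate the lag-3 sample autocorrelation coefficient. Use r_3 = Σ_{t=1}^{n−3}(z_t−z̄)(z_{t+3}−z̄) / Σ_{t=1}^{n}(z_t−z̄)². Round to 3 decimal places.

-0.212

Mean z̄ = (2.3 + 6.1 + 4.5 + 2.4 + 2.8 − 2.5)/6 = 2.6000
Deviations from mean: -0.3000, 3.5000, 1.9000, -0.2000, 0.2000, -5.1000
Σ(z_t−z̄)(z_{t+3}−z̄) = (0.0600) + (0.7000) + (-9.6900) = -8.9300
Denominator Σ(z_t−z̄)² = 42.0400
r_3 = -8.9300 / 42.0400 = -0.212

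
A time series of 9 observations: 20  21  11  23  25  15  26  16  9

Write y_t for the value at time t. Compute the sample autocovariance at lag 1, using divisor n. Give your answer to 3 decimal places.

Mean ȳ = (20 + 21 + 11 + 23 + 25 + 15 + 26 + 16 + 9)/9 = 18.4444
Σ_{t=1}^{8}(y_t−ȳ)(y_{t+1}−ȳ) = -63.0864
γ_1 = -63.0864 / 9 = -7.010

-7.010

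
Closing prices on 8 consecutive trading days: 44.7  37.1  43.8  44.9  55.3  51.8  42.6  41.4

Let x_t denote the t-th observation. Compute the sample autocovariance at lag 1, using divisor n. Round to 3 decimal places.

Mean x̄ = (44.7 + 37.1 + 43.8 + 44.9 + 55.3 + 51.8 + 42.6 + 41.4)/8 = 45.2000
Deviations: -0.5000, -8.1000, -1.4000, -0.3000, 10.1000, 6.6000, -2.6000, -3.8000
Σ_{t=1}^{7}(x_t−x̄)(x_{t+1}−x̄) = 72.1600
γ_1 = 72.1600 / 8 = 9.020

9.020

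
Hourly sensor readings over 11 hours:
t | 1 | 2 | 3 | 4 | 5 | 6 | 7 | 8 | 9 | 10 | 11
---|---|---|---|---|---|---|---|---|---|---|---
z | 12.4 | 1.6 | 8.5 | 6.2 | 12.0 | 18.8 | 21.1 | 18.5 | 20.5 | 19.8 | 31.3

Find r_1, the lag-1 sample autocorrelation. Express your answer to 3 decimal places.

Mean z̄ = (12.4 + 1.6 + 8.5 + 6.2 + 12.0 + 18.8 + 21.1 + 18.5 + 20.5 + 19.8 + 31.3)/11 = 15.5182
Numerator Σ_{t=1}^{10}(z_t−z̄)(z_{t+1}−z̄) = 366.4369
Denominator Σ(z_t−z̄)² = 694.9364
r_1 = 366.4369 / 694.9364 = 0.527

0.527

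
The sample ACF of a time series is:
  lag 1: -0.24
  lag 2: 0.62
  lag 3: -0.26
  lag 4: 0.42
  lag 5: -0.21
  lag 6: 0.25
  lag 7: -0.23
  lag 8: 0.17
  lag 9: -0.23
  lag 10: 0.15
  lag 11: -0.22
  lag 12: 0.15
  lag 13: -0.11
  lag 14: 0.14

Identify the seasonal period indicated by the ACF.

2

The largest autocorrelation is r_2 = 0.62, with weaker echoes at lags 4 (0.42), 6 (0.25), 8 (0.17), 10 (0.15) and 12 (0.15); the remaining lags stay at or below 0.14.
The dominant spike at lag 2 indicates a seasonal period of 2.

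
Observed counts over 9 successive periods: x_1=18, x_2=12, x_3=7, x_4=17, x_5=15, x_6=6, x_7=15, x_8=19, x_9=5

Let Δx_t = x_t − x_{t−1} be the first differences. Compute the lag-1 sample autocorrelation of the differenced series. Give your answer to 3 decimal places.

First differences Δx: -6, -5, 10, -2, -9, 9, 4, -14
Mean of differences = -1.6250
Numerator Σ(Δx_t−Δx̄)(Δx_{t+1}−Δx̄) = -114.2656
Denominator Σ(Δx_t−Δx̄)² = 517.8750
r_1(Δx) = -114.2656 / 517.8750 = -0.221

-0.221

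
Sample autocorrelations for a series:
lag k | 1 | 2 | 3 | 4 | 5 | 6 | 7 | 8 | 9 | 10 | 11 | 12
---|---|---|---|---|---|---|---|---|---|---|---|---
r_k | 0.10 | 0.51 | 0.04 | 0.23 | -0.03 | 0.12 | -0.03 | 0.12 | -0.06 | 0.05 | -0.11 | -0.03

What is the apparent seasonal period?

The largest autocorrelation is r_2 = 0.51, with a weaker echo at lag 4 (0.23); the remaining lags stay at or below 0.12.
The dominant spike at lag 2 indicates a seasonal period of 2.

2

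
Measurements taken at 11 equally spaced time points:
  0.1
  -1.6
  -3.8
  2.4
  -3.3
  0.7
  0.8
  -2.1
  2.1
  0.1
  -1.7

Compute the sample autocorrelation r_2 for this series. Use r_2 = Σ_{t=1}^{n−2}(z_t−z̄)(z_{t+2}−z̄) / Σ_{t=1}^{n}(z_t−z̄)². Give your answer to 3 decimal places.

0.030

Mean z̄ = (0.1 − 1.6 − 3.8 + 2.4 − 3.3 + 0.7 + 0.8 − 2.1 + 2.1 + 0.1 − 1.7)/11 = -0.5727
Numerator Σ_{t=1}^{9}(z_t−z̄)(z_{t+2}−z̄) = 1.3012
Denominator Σ(z_t−z̄)² = 42.9018
r_2 = 1.3012 / 42.9018 = 0.030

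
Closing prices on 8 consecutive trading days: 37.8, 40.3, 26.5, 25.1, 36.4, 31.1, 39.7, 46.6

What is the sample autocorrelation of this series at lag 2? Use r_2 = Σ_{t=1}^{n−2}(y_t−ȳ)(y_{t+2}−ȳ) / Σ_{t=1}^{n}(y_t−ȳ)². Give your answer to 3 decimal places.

-0.210

Mean ȳ = (37.8 + 40.3 + 26.5 + 25.1 + 36.4 + 31.1 + 39.7 + 46.6)/8 = 35.4375
Deviations from mean: 2.3625, 4.8625, -8.9375, -10.3375, 0.9625, -4.3375, 4.2625, 11.1625
Σ(y_t−ȳ)(y_{t+2}−ȳ) = (-21.1148) + (-50.2661) + (-8.6023) + (44.8389) + (4.1027) + (-48.4173) = -79.4591
Denominator Σ(y_t−ȳ)² = 378.4788
r_2 = -79.4591 / 378.4788 = -0.210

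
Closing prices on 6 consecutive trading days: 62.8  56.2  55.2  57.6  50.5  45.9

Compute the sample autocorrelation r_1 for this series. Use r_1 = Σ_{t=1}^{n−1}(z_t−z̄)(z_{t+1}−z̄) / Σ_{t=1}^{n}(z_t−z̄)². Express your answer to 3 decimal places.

0.228

Mean z̄ = (62.8 + 56.2 + 55.2 + 57.6 + 50.5 + 45.9)/6 = 54.7000
Deviations from mean: 8.1000, 1.5000, 0.5000, 2.9000, -4.2000, -8.8000
Σ(z_t−z̄)(z_{t+1}−z̄) = (12.1500) + (0.7500) + (1.4500) + (-12.1800) + (36.9600) = 39.1300
Denominator Σ(z_t−z̄)² = 171.6000
r_1 = 39.1300 / 171.6000 = 0.228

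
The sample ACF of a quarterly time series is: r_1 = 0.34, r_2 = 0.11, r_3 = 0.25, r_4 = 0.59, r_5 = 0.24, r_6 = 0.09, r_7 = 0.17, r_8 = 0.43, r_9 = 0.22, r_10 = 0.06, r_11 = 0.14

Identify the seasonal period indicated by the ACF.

The largest autocorrelation is r_4 = 0.59, with a weaker echo at lag 8 (0.43); the remaining lags stay at or below 0.34. The elevated value at lag 1 (0.34), dropping to 0.11 at lag 2, reflects decaying short-term dependence rather than seasonality.
The dominant spike at lag 4 indicates a seasonal period of 4.

4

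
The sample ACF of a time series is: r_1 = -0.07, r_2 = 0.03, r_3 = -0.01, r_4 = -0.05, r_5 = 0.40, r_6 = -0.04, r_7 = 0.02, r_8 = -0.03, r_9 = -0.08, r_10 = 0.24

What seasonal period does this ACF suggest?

5

The largest autocorrelation is r_5 = 0.40, with a weaker echo at lag 10 (0.24); the remaining lags stay at or below 0.03.
The dominant spike at lag 5 indicates a seasonal period of 5.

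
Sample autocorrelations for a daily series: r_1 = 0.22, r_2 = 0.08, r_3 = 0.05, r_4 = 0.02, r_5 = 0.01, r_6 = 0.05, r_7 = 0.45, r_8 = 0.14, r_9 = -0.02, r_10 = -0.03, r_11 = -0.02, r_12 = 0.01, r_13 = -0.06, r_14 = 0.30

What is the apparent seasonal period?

The largest autocorrelation is r_7 = 0.45, with a weaker echo at lag 14 (0.30); the remaining lags stay at or below 0.22. The elevated value at lag 1 (0.22), dropping to 0.08 at lag 2, reflects decaying short-term dependence rather than seasonality.
The dominant spike at lag 7 indicates a seasonal period of 7.

7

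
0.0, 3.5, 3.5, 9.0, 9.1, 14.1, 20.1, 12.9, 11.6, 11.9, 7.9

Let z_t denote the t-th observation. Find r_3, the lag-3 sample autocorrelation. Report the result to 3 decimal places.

Mean z̄ = (0.0 + 3.5 + 3.5 + 9.0 + 9.1 + 14.1 + 20.1 + 12.9 + 11.6 + 11.9 + 7.9)/11 = 9.4182
Numerator Σ_{t=1}^{8}(z_t−z̄)(z_{t+3}−z̄) = 3.9781
Denominator Σ(z_t−z̄)² = 320.3964
r_3 = 3.9781 / 320.3964 = 0.012

0.012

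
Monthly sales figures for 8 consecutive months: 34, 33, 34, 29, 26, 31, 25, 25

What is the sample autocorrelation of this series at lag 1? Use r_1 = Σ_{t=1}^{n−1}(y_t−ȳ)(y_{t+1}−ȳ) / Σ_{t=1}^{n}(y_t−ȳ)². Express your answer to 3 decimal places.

0.363

Mean ȳ = (34 + 33 + 34 + 29 + 26 + 31 + 25 + 25)/8 = 29.6250
Numerator Σ_{t=1}^{7}(y_t−ȳ)(y_{t+1}−ȳ) = 39.1094
Denominator Σ(y_t−ȳ)² = 107.8750
r_1 = 39.1094 / 107.8750 = 0.363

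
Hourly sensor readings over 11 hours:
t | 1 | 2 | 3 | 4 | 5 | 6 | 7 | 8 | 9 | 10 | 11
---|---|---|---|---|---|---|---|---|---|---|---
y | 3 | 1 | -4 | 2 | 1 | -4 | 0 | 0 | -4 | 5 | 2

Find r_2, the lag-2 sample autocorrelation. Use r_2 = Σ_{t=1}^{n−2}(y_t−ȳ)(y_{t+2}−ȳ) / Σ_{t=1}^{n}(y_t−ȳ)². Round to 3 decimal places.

-0.310

Mean ȳ = (3 + 1 − 4 + 2 + 1 − 4 + 0 + 0 − 4 + 5 + 2)/11 = 0.1818
Numerator Σ_{t=1}^{9}(y_t−ȳ)(y_{t+2}−ȳ) = -28.4298
Denominator Σ(y_t−ȳ)² = 91.6364
r_2 = -28.4298 / 91.6364 = -0.310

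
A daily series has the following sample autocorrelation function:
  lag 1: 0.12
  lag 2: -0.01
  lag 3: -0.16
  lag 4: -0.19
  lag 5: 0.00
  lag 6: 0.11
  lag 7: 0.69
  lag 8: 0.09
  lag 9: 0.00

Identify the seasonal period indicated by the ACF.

7

The largest autocorrelation is r_7 = 0.69; the remaining lags stay at or below 0.12.
The dominant spike at lag 7 indicates a seasonal period of 7.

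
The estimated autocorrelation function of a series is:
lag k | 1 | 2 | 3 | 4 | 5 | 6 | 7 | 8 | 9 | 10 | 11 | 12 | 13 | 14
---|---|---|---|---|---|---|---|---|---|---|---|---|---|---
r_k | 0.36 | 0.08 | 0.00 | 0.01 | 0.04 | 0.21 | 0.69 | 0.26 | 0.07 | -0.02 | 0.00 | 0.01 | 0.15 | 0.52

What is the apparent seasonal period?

The largest autocorrelation is r_7 = 0.69, with a weaker echo at lag 14 (0.52); the remaining lags stay at or below 0.36. The elevated value at lag 1 (0.36), dropping to 0.08 at lag 2, reflects decaying short-term dependence rather than seasonality.
The dominant spike at lag 7 indicates a seasonal period of 7.

7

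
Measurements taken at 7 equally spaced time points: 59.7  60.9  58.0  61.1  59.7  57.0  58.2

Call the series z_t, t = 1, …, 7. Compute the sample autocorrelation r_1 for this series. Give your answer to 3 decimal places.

Mean z̄ = (59.7 + 60.9 + 58.0 + 61.1 + 59.7 + 57.0 + 58.2)/7 = 59.2286
Numerator Σ_{t=1}^{6}(z_t−z̄)(z_{t+1}−z̄) = -1.4408
Denominator Σ(z_t−z̄)² = 14.2743
r_1 = -1.4408 / 14.2743 = -0.101

-0.101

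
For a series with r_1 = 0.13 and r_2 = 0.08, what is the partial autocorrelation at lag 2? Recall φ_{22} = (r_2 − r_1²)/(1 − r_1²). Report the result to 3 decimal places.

φ_{22} = (r_2 − r_1²) / (1 − r_1²)
r_1² = (0.13)² = 0.0169
Numerator = 0.08 − 0.0169 = 0.0631; denominator = 1 − 0.0169 = 0.9831
φ_{22} = 0.0631 / 0.9831 = 0.064

0.064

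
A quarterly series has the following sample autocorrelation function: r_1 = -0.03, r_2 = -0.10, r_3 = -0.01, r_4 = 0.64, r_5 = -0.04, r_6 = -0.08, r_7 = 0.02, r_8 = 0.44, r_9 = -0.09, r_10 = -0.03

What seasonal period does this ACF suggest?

The largest autocorrelation is r_4 = 0.64, with a weaker echo at lag 8 (0.44); the remaining lags stay at or below 0.02.
The dominant spike at lag 4 indicates a seasonal period of 4.

4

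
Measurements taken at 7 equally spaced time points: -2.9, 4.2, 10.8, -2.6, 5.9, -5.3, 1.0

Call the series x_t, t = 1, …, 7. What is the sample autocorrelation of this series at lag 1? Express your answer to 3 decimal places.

-0.357

Mean x̄ = (-2.9 + 4.2 + 10.8 − 2.6 + 5.9 − 5.3 + 1.0)/7 = 1.5857
Numerator Σ_{t=1}^{6}(x_t−x̄)(x_{t+1}−x̄) = -69.9388
Denominator Σ(x_t−x̄)² = 195.7486
r_1 = -69.9388 / 195.7486 = -0.357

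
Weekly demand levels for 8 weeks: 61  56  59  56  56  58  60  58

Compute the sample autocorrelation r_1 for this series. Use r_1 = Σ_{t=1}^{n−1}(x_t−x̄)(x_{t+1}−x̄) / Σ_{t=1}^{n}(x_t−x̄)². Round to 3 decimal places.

-0.231

Mean x̄ = (61 + 56 + 59 + 56 + 56 + 58 + 60 + 58)/8 = 58.0000
Numerator Σ_{t=1}^{7}(x_t−x̄)(x_{t+1}−x̄) = -6.0000
Denominator Σ(x_t−x̄)² = 26.0000
r_1 = -6.0000 / 26.0000 = -0.231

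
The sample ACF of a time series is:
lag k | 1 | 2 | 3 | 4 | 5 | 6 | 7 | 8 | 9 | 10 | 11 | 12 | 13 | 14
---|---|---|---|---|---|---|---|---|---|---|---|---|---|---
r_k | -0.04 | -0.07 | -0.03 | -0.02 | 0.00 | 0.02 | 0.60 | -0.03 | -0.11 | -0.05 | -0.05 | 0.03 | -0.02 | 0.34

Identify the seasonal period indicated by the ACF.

The largest autocorrelation is r_7 = 0.60, with a weaker echo at lag 14 (0.34); the remaining lags stay at or below 0.03.
The dominant spike at lag 7 indicates a seasonal period of 7.

7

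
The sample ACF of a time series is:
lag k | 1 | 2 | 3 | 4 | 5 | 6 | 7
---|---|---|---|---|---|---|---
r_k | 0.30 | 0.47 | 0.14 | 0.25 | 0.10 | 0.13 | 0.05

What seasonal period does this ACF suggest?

The largest autocorrelation is r_2 = 0.47; the remaining lags stay at or below 0.30.
The dominant spike at lag 2 indicates a seasonal period of 2.

2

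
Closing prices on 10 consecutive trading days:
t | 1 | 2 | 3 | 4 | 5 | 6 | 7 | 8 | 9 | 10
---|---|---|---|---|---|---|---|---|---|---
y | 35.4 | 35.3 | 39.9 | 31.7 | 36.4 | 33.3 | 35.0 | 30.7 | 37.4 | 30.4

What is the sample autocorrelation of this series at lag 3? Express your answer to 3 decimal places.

Mean ȳ = (35.4 + 35.3 + 39.9 + 31.7 + 36.4 + 33.3 + 35.0 + 30.7 + 37.4 + 30.4)/10 = 34.5500
Σ(y_t−ȳ)(y_{t+3}−ȳ) = (-2.4225) + (1.3875) + (-6.6875) + (-1.2825) + (-7.1225) + (-3.5625) + (-1.8675) = -21.5575
Denominator Σ(y_t−ȳ)² = 83.3850
r_3 = -21.5575 / 83.3850 = -0.259

-0.259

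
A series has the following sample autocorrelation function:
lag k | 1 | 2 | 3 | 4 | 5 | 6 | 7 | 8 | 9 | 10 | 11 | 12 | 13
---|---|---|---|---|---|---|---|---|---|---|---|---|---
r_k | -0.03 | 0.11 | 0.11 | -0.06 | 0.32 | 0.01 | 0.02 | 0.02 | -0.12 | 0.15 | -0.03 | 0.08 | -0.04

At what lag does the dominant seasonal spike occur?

The largest autocorrelation is r_5 = 0.32, with a weaker echo at lag 10 (0.15); the remaining lags stay at or below 0.11.
The dominant spike at lag 5 indicates a seasonal period of 5.

5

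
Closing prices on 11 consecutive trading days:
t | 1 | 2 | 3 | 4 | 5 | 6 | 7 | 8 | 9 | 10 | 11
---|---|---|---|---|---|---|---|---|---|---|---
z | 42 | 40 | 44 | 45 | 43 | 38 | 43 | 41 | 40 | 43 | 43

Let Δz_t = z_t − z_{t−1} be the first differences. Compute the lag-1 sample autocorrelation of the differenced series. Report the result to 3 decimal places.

First differences Δz: -2, 4, 1, -2, -5, 5, -2, -1, 3, 0
Mean of differences = 0.1000
Numerator Σ(Δz_t−Δz̄)(Δz_{t+1}−Δz̄) = -32.3100
Denominator Σ(Δz_t−Δz̄)² = 88.9000
r_1(Δz) = -32.3100 / 88.9000 = -0.363

-0.363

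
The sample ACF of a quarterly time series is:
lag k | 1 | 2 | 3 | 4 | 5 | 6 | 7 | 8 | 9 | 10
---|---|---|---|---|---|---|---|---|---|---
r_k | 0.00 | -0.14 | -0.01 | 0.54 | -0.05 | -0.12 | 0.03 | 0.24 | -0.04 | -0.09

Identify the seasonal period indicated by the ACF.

The largest autocorrelation is r_4 = 0.54, with a weaker echo at lag 8 (0.24); the remaining lags stay at or below 0.03.
The dominant spike at lag 4 indicates a seasonal period of 4.

4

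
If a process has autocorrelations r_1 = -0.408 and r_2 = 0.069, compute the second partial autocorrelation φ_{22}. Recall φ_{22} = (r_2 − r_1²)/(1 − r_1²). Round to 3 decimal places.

φ_{22} = (r_2 − r_1²) / (1 − r_1²)
r_1² = (-0.408)² = 0.166464
Numerator = 0.069 − 0.1665 = -0.0975; denominator = 1 − 0.1665 = 0.8335
φ_{22} = -0.0975 / 0.8335 = -0.117

-0.117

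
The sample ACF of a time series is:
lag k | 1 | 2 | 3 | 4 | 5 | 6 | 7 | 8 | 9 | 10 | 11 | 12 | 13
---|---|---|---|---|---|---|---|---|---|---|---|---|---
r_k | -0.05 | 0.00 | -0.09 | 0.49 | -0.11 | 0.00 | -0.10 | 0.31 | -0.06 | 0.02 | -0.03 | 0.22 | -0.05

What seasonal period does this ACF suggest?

4

The largest autocorrelation is r_4 = 0.49, with weaker echoes at lags 8 (0.31) and 12 (0.22); the remaining lags stay at or below 0.02.
The dominant spike at lag 4 indicates a seasonal period of 4.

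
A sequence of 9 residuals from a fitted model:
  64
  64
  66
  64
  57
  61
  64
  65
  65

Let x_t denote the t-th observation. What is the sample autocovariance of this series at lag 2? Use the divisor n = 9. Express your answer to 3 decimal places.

-2.580

Mean x̄ = (64 + 64 + 66 + 64 + 57 + 61 + 64 + 65 + 65)/9 = 63.3333
Σ_{t=1}^{7}(x_t−x̄)(x_{t+2}−x̄) = -23.2222
γ_2 = -23.2222 / 9 = -2.580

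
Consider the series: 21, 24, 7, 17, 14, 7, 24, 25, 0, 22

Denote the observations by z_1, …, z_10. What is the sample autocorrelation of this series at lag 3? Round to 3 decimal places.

0.364

Mean z̄ = (21 + 24 + 7 + 17 + 14 + 7 + 24 + 25 + 0 + 22)/10 = 16.1000
Σ(z_t−z̄)(z_{t+3}−z̄) = (4.4100) + (-16.5900) + (82.8100) + (7.1100) + (-18.6900) + (146.5100) + (46.6100) = 252.1700
Denominator Σ(z_t−z̄)² = 692.9000
r_3 = 252.1700 / 692.9000 = 0.364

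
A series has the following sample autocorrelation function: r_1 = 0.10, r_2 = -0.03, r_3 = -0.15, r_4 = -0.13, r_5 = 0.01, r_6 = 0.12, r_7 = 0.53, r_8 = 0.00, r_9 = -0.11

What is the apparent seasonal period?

7

The largest autocorrelation is r_7 = 0.53; the remaining lags stay at or below 0.12.
The dominant spike at lag 7 indicates a seasonal period of 7.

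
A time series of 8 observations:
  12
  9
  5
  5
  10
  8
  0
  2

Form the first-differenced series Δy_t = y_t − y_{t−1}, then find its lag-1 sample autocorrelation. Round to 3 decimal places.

First differences Δy: -3, -4, 0, 5, -2, -8, 2
Mean of differences = -1.4286
Numerator Σ(Δy_t−Δȳ)(Δy_{t+1}−Δȳ) = -12.8980
Denominator Σ(Δy_t−Δȳ)² = 107.7143
r_1(Δy) = -12.8980 / 107.7143 = -0.120

-0.120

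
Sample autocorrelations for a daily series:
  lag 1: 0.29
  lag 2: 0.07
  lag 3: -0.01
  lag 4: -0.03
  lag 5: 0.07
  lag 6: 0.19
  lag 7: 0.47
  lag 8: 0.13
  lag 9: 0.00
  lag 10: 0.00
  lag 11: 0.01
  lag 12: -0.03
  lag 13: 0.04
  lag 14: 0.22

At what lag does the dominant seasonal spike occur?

7

The largest autocorrelation is r_7 = 0.47; the remaining lags stay at or below 0.29. The elevated value at lag 1 (0.29), dropping to 0.07 at lag 2, reflects decaying short-term dependence rather than seasonality.
The dominant spike at lag 7 indicates a seasonal period of 7.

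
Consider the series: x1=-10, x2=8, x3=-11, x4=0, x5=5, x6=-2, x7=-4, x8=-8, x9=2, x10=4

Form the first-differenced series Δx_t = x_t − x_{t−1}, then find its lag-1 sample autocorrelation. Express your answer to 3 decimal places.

-0.532

First differences Δx: 18, -19, 11, 5, -7, -2, -4, 10, 2
Mean of differences = 1.5556
Numerator Σ(Δx_t−Δx̄)(Δx_{t+1}−Δx̄) = -522.0864
Denominator Σ(Δx_t−Δx̄)² = 982.2222
r_1(Δx) = -522.0864 / 982.2222 = -0.532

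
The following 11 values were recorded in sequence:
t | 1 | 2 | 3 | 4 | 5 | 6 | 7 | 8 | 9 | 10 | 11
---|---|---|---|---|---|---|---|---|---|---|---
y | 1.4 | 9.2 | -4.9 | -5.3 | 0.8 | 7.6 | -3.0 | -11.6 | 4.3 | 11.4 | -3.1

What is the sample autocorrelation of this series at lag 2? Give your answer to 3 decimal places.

Mean ȳ = (1.4 + 9.2 − 4.9 − 5.3 + 0.8 + 7.6 − 3.0 − 11.6 + 4.3 + 11.4 − 3.1)/11 = 0.6182
Numerator Σ_{t=1}^{9}(y_t−ȳ)(y_{t+2}−ȳ) = -342.1343
Denominator Σ(y_t−ȳ)² = 494.5164
r_2 = -342.1343 / 494.5164 = -0.692

-0.692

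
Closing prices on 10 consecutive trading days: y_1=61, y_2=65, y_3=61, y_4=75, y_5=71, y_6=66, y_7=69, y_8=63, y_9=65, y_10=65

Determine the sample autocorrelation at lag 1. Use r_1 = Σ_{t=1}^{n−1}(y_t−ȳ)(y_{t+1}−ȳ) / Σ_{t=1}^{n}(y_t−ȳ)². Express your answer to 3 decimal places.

Mean ȳ = (61 + 65 + 61 + 75 + 71 + 66 + 69 + 63 + 65 + 65)/10 = 66.1000
Numerator Σ_{t=1}^{9}(y_t−ȳ)(y_{t+1}−ȳ) = 4.2900
Denominator Σ(y_t−ȳ)² = 176.9000
r_1 = 4.2900 / 176.9000 = 0.024

0.024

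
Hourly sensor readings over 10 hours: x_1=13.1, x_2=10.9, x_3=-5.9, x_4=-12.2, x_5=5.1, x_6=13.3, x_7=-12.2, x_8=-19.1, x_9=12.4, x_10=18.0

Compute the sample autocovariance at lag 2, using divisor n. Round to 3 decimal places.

Mean x̄ = (13.1 + 10.9 − 5.9 − 12.2 + 5.1 + 13.3 − 12.2 − 19.1 + 12.4 + 18.0)/10 = 2.3400
Σ_{t=1}^{8}(x_t−x̄)(x_{t+2}−x̄) = -1152.3612
γ_2 = -1152.3612 / 10 = -115.236

-115.236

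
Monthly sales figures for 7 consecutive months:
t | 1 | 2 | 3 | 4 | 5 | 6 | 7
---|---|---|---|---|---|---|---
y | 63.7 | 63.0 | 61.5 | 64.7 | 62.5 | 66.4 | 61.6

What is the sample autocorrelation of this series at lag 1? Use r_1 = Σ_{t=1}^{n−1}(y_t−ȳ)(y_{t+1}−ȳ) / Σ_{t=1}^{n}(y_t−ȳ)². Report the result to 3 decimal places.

Mean ȳ = (63.7 + 63.0 + 61.5 + 64.7 + 62.5 + 66.4 + 61.6)/7 = 63.3429
Deviations from mean: 0.3571, -0.3429, -1.8429, 1.3571, -0.8429, 3.0571, -1.7429
Numerator Σ_{t=1}^{6}(y_t−ȳ)(y_{t+1}−ȳ) = -11.0404
Denominator Σ(y_t−ȳ)² = 18.5771
r_1 = -11.0404 / 18.5771 = -0.594

-0.594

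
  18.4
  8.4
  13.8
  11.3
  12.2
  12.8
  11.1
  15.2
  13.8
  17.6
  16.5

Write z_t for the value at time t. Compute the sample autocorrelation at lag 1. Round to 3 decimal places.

Mean z̄ = (18.4 + 8.4 + 13.8 + 11.3 + 12.2 + 12.8 + 11.1 + 15.2 + 13.8 + 17.6 + 16.5)/11 = 13.7364
Numerator Σ_{t=1}^{10}(z_t−z̄)(z_{t+1}−z̄) = -10.5731
Denominator Σ(z_t−z̄)² = 91.0655
r_1 = -10.5731 / 91.0655 = -0.116

-0.116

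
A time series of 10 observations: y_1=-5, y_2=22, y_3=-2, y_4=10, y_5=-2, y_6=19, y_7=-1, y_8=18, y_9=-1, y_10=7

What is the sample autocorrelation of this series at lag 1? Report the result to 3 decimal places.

-0.801

Mean ȳ = (-5 + 22 − 2 + 10 − 2 + 19 − 1 + 18 − 1 + 7)/10 = 6.5000
Numerator Σ_{t=1}^{9}(y_t−ȳ)(y_{t+1}−ȳ) = -745.7500
Denominator Σ(y_t−ȳ)² = 930.5000
r_1 = -745.7500 / 930.5000 = -0.801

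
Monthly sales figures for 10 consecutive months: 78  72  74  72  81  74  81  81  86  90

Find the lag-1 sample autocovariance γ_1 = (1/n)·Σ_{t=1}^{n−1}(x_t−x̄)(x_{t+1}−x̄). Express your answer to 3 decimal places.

13.689

Mean x̄ = (78 + 72 + 74 + 72 + 81 + 74 + 81 + 81 + 86 + 90)/10 = 78.9000
Σ_{t=1}^{9}(x_t−x̄)(x_{t+1}−x̄) = 136.8900
γ_1 = 136.8900 / 10 = 13.689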